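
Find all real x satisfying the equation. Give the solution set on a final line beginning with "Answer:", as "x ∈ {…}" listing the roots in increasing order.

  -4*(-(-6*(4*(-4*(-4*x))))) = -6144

Step 1. [-4*(-(-6*(4*(-4*(-4*x))))) = -6144] -4·(inner) — divide through by -4 ⇒ div: -(-6*(4*(-4*(-4*x)))) = 1536.
Step 2. [-(-6*(4*(-4*(-4*x)))) = 1536] flip signs both sides, so neg: -6*(4*(-4*(-4*x))) = -1536.
Step 3. [-6*(4*(-4*(-4*x))) = -1536] divide by the outer -6. So div: 4*(-4*(-4*x)) = 256.
Step 4. [4*(-4*(-4*x)) = 256] LHS = 4·(…); ÷4 both sides, so div: -4*(-4*x) = 64.
Step 5. [-4*(-4*x) = 64] -4 out front; divide by -4 ⇒ div: -4*x = -16.
Step 6. [-4*x = -16] -4·(inner) — divide through by -4 ⇒ div: x = 4.

Answer: x ∈ {4}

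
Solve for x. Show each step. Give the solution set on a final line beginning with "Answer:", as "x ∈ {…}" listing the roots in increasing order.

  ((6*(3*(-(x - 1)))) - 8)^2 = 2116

Step 1. [((6*(3*(-(x - 1)))) - 8)^2 = 2116] LHS squared, RHS 2116 ≥ 0: apply √ (±), so sqrt: (6*(3*(-(x - 1)))) - 8 = 46 or -46.
Step 2. [(6*(3*(-(x - 1)))) - 8 = 46 or -46] add 8: x sits inside (… - 8) ⇒ sub: 6*(3*(-(x - 1))) = 54 or -38.
Step 3. [6*(3*(-(x - 1))) = 54 or -38] 6 out front; divide by 6, so div: 3*(-(x - 1)) = 9 or -19/3.
Step 4. [3*(-(x - 1)) = 9 or -19/3] leading coefficient 3: divide by 3. So div: -(x - 1) = 3 or -19/9.
Step 5. [-(x - 1) = 3 or -19/9] flip signs both sides ⇒ neg: x - 1 = -3 or 19/9.
Step 6. [x - 1 = -3 or 19/9] peel the -1: add 1 from each side. So sub: x = -2 or 28/9.

Answer: x ∈ {-2, 28/9}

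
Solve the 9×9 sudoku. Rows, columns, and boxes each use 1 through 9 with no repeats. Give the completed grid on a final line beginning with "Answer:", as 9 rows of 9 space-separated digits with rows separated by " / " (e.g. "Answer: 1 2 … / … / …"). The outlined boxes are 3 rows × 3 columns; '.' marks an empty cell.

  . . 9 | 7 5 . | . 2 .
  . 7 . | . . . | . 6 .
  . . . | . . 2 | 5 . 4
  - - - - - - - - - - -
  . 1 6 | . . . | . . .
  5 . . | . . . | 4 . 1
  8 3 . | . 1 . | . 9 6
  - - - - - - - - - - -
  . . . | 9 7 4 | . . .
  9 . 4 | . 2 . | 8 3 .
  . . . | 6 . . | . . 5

Step 1. [r3c5∈{3,6,8,9}] in row 3, 9 fits only at r3c5 ⇒ r3c5=9.
Step 2. [r1c6∈{1,3,6,8}] in box 2, 6 fits only at r1c6, so r1c6=6.
Step 3. [r4c1∈{2,4,7}] r4c1 is the only open cell in box 4 admitting 4, so r4c1=4.
Step 4. [r7c8∈{1}] nothing but 1 survives at r7c8, so r7c8=1.
Step 5. [r9c1∈{1,2,3,7}] in col 1, 7 fits only at r9c1. So r9c1=7.
Step 6. [r9c3∈{1,2,3,8}] in box 7, 1 fits only at r9c3 ⇒ r9c3=1.
Step 7. [r7c9∈{2}] r7c9's peers cover all but 2. So r7c9=2.
Step 8. [r4c6∈{3,5,7,8,9}] 9 has one home in row 4: r4c6 ⇒ r4c6=9.
Step 9. [r8c2∈{5,6}] in row 8, 6 fits only at r8c2 ⇒ r8c2=6.
Step 10. [r3c2∈{8}] only 8 remains possible at r3c2 ⇒ r3c2=8.
Step 11. [r3c3∈{3}] r3c3 is down to just 3 ⇒ r3c3=3.
Step 12. [r3c4∈{1}] nothing but 1 survives at r3c4. So r3c4=1.
Step 13. [r2c9∈{3,8,9}] r2c9 is the only open cell in col 9 admitting 9. So r2c9=9.
Step 14. [r4c8∈{5,7,8}] 5 has one home in col 8: r4c8. So r4c8=5.
Step 15. [r5c8∈{7,8}] r5c8 is the only open cell in col 8 admitting 8. So r5c8=8.
Step 16. [r2c5∈{3,4,8}] across col 5, 4 lands solely at r2c5 ⇒ r2c5=4.
Step 17. [r2c3∈{2,5}] across row 2, 5 lands solely at r2c3. So r2c3=5.
Step 18. [r1c1∈{1}] only 1 remains possible at r1c1. So r1c1=1.
Step 19. [r1c7∈{3}] only 3 remains possible at r1c7, so r1c7=3.
Step 20. [r4c9∈{3,7}] r4c9 is the only open cell in col 9 admitting 3 ⇒ r4c9=3.
Step 21. [r6c4∈{2,4,5}] in row 6, 4 fits only at r6c4, so r6c4=4.
Step 22. [r6c6∈{5,7}] across row 6, 5 lands solely at r6c6. So r6c6=5.
Step 23. [r4c5∈{8}] r4c5 is down to just 8, so r4c5=8.
Step 24. [r5c6∈{3,7}] in col 6, 7 fits only at r5c6, so r5c6=7.
Step 25. [r5c3∈{2}] nothing but 2 survives at r5c3. So r5c3=2.
Step 26. [r4c7∈{2,7}] row 4 places 7 nowhere but r4c7, so r4c7=7.
Step 27. [r9c5∈{3}] r9c5 has the single candidate 3 ⇒ r9c5=3.
Step 28. [r2c6∈{3,8}] in col 6, 3 fits only at r2c6, so r2c6=3.
Step 29. [r7c2∈{5}] only 5 remains possible at r7c2 ⇒ r7c2=5.
Step 30. [r9c7∈{9}] nothing but 9 survives at r9c7. So r9c7=9.
Step 31. [r9c2∈{2}] nothing but 2 survives at r9c2 ⇒ r9c2=2.
Step 32. [r4c4∈{2}] r4c4's peers cover all but 2. So r4c4=2.
Step 33. [r8c9∈{7}] r8c9 has the single candidate 7 ⇒ r8c9=7.
Step 34. [r7c3∈{8}] r7c3 has the single candidate 8 ⇒ r7c3=8.
Step 35. [r7c1∈{3}] r7c1 has the single candidate 3, so r7c1=3.
Step 36. [r1c2∈{4}] r1c2 is down to just 4 ⇒ r1c2=4.
Step 37. [r5c2∈{9}] r5c2 has the single candidate 9. So r5c2=9.
Step 38. [r2c7∈{1}] r2c7 is down to just 1. So r2c7=1.
Step 39. [r3c1∈{6}] r3c1 has the single candidate 6, so r3c1=6.
Step 40. [r8c6∈{1}] nothing but 1 survives at r8c6, so r8c6=1.
Step 41. [r8c4∈{5}] r8c4 is down to just 5. So r8c4=5.
Step 42. [r5c5∈{6}] only 6 remains possible at r5c5. So r5c5=6.
Step 43. [r6c3∈{7}] only 7 remains possible at r6c3 ⇒ r6c3=7.
Step 44. [r2c1∈{2}] r2c1 has the single candidate 2, so r2c1=2.
Step 45. [r6c7∈{2}] r6c7 is down to just 2 ⇒ r6c7=2.
Step 46. [r9c8∈{4}] r9c8 is down to just 4, so r9c8=4.
Step 47. [r9c6∈{8}] r9c6 is down to just 8. So r9c6=8.
Step 48. [r7c7∈{6}] only 6 remains possible at r7c7 ⇒ r7c7=6.
Step 49. [r1c9∈{8}] r1c9 has the single candidate 8 ⇒ r1c9=8.
Step 50. [r2c4∈{8}] r2c4 has the single candidate 8. So r2c4=8.
Step 51. [r3c8∈{7}] r3c8 has the single candidate 7, so r3c8=7.
Step 52. [r5c4∈{3}] r5c4 is down to just 3 ⇒ r5c4=3.

Answer: 1 4 9 7 5 6 3 2 8 / 2 7 5 8 4 3 1 6 9 / 6 8 3 1 9 2 5 7 4 / 4 1 6 2 8 9 7 5 3 / 5 9 2 3 6 7 4 8 1 / 8 3 7 4 1 5 2 9 6 / 3 5 8 9 7 4 6 1 2 / 9 6 4 5 2 1 8 3 7 / 7 2 1 6 3 8 9 4 5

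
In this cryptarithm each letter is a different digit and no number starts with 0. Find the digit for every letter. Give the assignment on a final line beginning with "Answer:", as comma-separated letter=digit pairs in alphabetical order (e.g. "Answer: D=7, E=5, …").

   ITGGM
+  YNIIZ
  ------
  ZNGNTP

Step 1. [col 1: M + Z ≡ P (mod 10)] several values work for Z in column 1 (M + Z ≡ P (mod 10), carry-in 0); try Z=1 ⇒ Z=1.
Step 2. [col 1: M + Z ≡ P (mod 10)] P=7 is one option consistent with column 1 (M + Z ≡ P (mod 10), carry-in 0) — take it, so P=7.
Step 3. [col 1: M + Z ≡ P (mod 10)] from column 1 (Z=1, P=7, carry-in 0, digits 1,7 already taken and all letters distinct): M must equal 6 ⇒ M=6.
Step 4. [col 2: G + I ≡ T (mod 10)] G=8 is one option consistent with column 2 (G + I ≡ T (mod 10), carry-in 0) — take it, so G=8.
Step 5. [col 2: G + I ≡ T (mod 10)] no forcing yet in column 2 (carry-in 0); T=3 is free and consistent — try it ⇒ T=3.
Step 6. [col 2: G + I ≡ T (mod 10)] column 2 reads G+I+carry(0)=T with G=8, T=3; with digits 1,3,6,7,8 already taken and all letters distinct, the only value for I is 5, so I=5.
Step 7. [col 3: G + I ≡ N (mod 10)] in column 3 we have G+I≡N with carry-in 1; given G=8, I=5 and digits 1,3,5,6,7,8 already taken and all letters distinct, that pins N to 4 ⇒ N=4.
Step 8. [col 5: I + Y ≡ N (mod 10)] in column 5 we have I+Y≡N with carry-in 0; given I=5, N=4 and digits 1,3,4,5,6,7,8 already taken and all letters distinct, that pins Y to 9. So Y=9.

Answer: G=8, I=5, M=6, N=4, P=7, T=3, Y=9, Z=1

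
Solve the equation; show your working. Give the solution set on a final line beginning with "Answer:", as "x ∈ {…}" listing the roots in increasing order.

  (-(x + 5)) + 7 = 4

Step 1. [(-(x + 5)) + 7 = 4] subtract 7: x sits inside (… + 7) ⇒ sub: -(x + 5) = -3.
Step 2. [-(x + 5) = -3] flip signs both sides ⇒ neg: x + 5 = 3.
Step 3. [x + 5 = 3] subtract 5: x sits inside (… + 5) ⇒ sub: x = -2.

Answer: x ∈ {-2}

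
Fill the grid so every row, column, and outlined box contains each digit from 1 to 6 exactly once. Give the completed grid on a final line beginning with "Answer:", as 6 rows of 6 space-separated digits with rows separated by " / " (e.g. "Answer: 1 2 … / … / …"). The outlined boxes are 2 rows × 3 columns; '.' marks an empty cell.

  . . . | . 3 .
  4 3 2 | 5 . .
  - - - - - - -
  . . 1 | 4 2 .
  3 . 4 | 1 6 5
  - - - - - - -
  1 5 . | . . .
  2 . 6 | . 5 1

Step 1. [r1c6∈{2,4,6}] row 1 places 4 nowhere but r1c6. So r1c6=4.
Step 2. [r5c6∈{2,3,6}] across col 6, 2 lands solely at r5c6. So r5c6=2.
Step 3. [r3c2∈{6}] only 6 remains possible at r3c2. So r3c2=6.
Step 4. [r5c4∈{3,6}] r5c4 is the only open cell in row 5 admitting 6. So r5c4=6.
Step 5. [r3c1∈{5}] nothing but 5 survives at r3c1 ⇒ r3c1=5.
Step 6. [r2c5∈{1}] nothing but 1 survives at r2c5 ⇒ r2c5=1.
Step 7. [r4c2∈{2}] r4c2 has the single candidate 2. So r4c2=2.
Step 8. [r3c6∈{3}] nothing but 3 survives at r3c6 ⇒ r3c6=3.
Step 9. [r1c3∈{5}] only 5 remains possible at r1c3. So r1c3=5.
Step 10. [r6c4∈{3}] nothing but 3 survives at r6c4. So r6c4=3.
Step 11. [r5c5∈{4}] r5c5 is down to just 4. So r5c5=4.
Step 12. [r5c3∈{3}] r5c3 has the single candidate 3 ⇒ r5c3=3.
Step 13. [r2c6∈{6}] r2c6's peers cover all but 6 ⇒ r2c6=6.
Step 14. [r1c2∈{1}] r1c2's peers cover all but 1 ⇒ r1c2=1.
Step 15. [r1c1∈{6}] r1c1 has the single candidate 6. So r1c1=6.
Step 16. [r6c2∈{4}] r6c2's peers cover all but 4 ⇒ r6c2=4.
Step 17. [r1c4∈{2}] r1c4 has the single candidate 2. So r1c4=2.

Answer: 6 1 5 2 3 4 / 4 3 2 5 1 6 / 5 6 1 4 2 3 / 3 2 4 1 6 5 / 1 5 3 6 4 2 / 2 4 6 3 5 1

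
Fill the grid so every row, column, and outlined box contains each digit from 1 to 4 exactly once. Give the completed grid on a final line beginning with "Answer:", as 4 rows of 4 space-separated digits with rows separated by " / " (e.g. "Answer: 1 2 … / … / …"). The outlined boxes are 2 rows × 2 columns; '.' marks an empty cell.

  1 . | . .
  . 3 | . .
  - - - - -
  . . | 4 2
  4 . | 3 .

Step 1. [r4c4∈{1}] only 1 remains possible at r4c4 ⇒ r4c4=1.
Step 2. [r2c1∈{2}] only 2 remains possible at r2c1, so r2c1=2.
Step 3. [r2c4∈{4}] only 4 remains possible at r2c4, so r2c4=4.
Step 4. [r1c2∈{4}] r1c2 is down to just 4, so r1c2=4.
Step 5. [r2c3∈{1}] only 1 remains possible at r2c3. So r2c3=1.
Step 6. [r4c2∈{2}] r4c2 is down to just 2, so r4c2=2.
Step 7. [r3c2∈{1}] only 1 remains possible at r3c2, so r3c2=1.
Step 8. [r1c3∈{2}] r1c3 has the single candidate 2. So r1c3=2.
Step 9. [r1c4∈{3}] r1c4 has the single candidate 3, so r1c4=3.
Step 10. [r3c1∈{3}] r3c1 is down to just 3, so r3c1=3.

Answer: 1 4 2 3 / 2 3 1 4 / 3 1 4 2 / 4 2 3 1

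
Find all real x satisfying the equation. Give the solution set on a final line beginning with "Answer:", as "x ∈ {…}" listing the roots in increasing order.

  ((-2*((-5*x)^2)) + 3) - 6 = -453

Step 1. [((-2*((-5*x)^2)) + 3) - 6 = -453] peel the -6: add 6 from each side. So sub: (-2*((-5*x)^2)) + 3 = -447.
Step 2. [(-2*((-5*x)^2)) + 3 = -447] subtract 3: x sits inside (… + 3). So sub: -2*((-5*x)^2) = -450.
Step 3. [-2*((-5*x)^2) = -450] LHS = -2·(…); ÷-2 both sides ⇒ div: (-5*x)^2 = 225.
Step 4. [(-5*x)^2 = 225] √ both sides: 225 ≥ 0 gives two branches. So sqrt: -5*x = 15 or -15.
Step 5. [-5*x = 15 or -15] -5 out front; divide by -5. So div: x = -3 or 3.

Answer: x ∈ {-3, 3}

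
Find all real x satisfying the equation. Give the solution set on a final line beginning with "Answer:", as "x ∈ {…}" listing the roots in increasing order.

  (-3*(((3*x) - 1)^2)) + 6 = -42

Step 1. [(-3*(((3*x) - 1)^2)) + 6 = -42] -3 | LHS and -3 | -42: pull -3 out ⇒ factor: (((3*x) - 1)^2) - 2 = 14.
Step 2. [(((3*x) - 1)^2) - 2 = 14] add 2: x sits inside (… - 2) ⇒ sub: ((3*x) - 1)^2 = 16.
Step 3. [((3*x) - 1)^2 = 16] 16 ≥ 0, LHS is (·)² — take ±√. So sqrt: (3*x) - 1 = 4 or -4.
Step 4. [(3*x) - 1 = 4 or -4] 1 comes off first (add 1) ⇒ sub: 3*x = 5 or -3.
Step 5. [3*x = 5 or -3] divide by the outer 3. So div: x = 5/3 or -1.

Answer: x ∈ {-1, 5/3}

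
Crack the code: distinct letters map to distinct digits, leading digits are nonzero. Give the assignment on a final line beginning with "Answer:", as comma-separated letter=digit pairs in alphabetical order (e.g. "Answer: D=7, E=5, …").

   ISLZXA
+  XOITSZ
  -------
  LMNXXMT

Step 1. [col 1: A + Z ≡ T (mod 10)] no forcing yet in column 1 (carry-in 0); T=7 is free and consistent — try it, so T=7.
Step 2. [L] L is the leading digit of a 7-digit sum of two 6-digit numbers; the final carry is exactly 1. So L=1.
Step 3. [col 1: A + Z ≡ T (mod 10)] A=9 is one option consistent with column 1 (A + Z ≡ T (mod 10), carry-in 0) — take it. So A=9.
Step 4. [col 1: A + Z ≡ T (mod 10)] column 1: given A=9, T=7, carry-in 0, and digits 1,7,9 already taken and all letters distinct, A+Z≡T (mod 10) forces Z=8, so Z=8.
Step 5. [col 2: X + S ≡ M (mod 10)] no forcing yet in column 2 (carry-in 1); S=3 is free and consistent — try it. So S=3.
Step 6. [col 2: X + S ≡ M (mod 10)] no forcing yet in column 2 (carry-in 1); M=0 is free and consistent — try it ⇒ M=0.
Step 7. [col 2: X + S ≡ M (mod 10)] in column 2 we have X+S≡M with carry-in 1; given S=3, M=0 and digits 0,1,3,7,8,9 already taken and all letters distinct, that pins X to 6 ⇒ X=6.
Step 8. [col 4: L + I ≡ X (mod 10)] column 4 reads L+I+carry(1)=X with L=1, X=6; with digits 0,1,3,6,7,8,9 already taken and all letters distinct, the only value for I is 4, so I=4.
Step 9. [col 5: S + O ≡ N (mod 10)] column 5 reads S+O+carry(0)=N with S=3; with digits 0,1,3,4,6,7,8,9 already taken and all letters distinct, the only value for N is 5, so N=5.
Step 10. [col 5: S + O ≡ N (mod 10)] from column 5 (S=3, N=5, carry-in 0, digits 0,1,3,4,5,6,7,8,9 already taken and all letters distinct): O must equal 2. So O=2.

Answer: A=9, I=4, L=1, M=0, N=5, O=2, S=3, T=7, X=6, Z=8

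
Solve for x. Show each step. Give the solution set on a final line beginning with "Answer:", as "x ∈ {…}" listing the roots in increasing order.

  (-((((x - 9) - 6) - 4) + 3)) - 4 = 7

Step 1. [(-((((x - 9) - 6) - 4) + 3)) - 4 = 7] the outer -4 inverts by adding 4. So sub: -((((x - 9) - 6) - 4) + 3) = 11.
Step 2. [-((((x - 9) - 6) - 4) + 3) = 11] flip signs both sides ⇒ neg: (((x - 9) - 6) - 4) + 3 = -11.
Step 3. [(((x - 9) - 6) - 4) + 3 = -11] the outer +3 inverts by subtracting 3, so sub: ((x - 9) - 6) - 4 = -14.
Step 4. [((x - 9) - 6) - 4 = -14] add 4: x sits inside (… - 4), so sub: (x - 9) - 6 = -10.
Step 5. [(x - 9) - 6 = -10] 6 comes off first (add 6). So sub: x - 9 = -4.
Step 6. [x - 9 = -4] 9 comes off first (add 9), so sub: x = 5.

Answer: x ∈ {5}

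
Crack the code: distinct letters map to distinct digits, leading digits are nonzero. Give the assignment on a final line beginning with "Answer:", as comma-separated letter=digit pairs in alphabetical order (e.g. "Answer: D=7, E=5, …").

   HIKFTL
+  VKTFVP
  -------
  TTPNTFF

Step 1. [col 1: L + P ≡ F (mod 10)] several values work for P in column 1 (L + P ≡ F (mod 10), carry-in 0); try P=3. So P=3.
Step 2. [T] adding two 6-digit numbers gives at most 6+1 digits, and here it does — T is that final carry and must be 1 ⇒ T=1.
Step 3. [col 1: L + P ≡ F (mod 10)] column 1 (L + P ≡ F (mod 10), carry-in 0) doesn't pin L yet; pick L=7 and continue ⇒ L=7.
Step 4. [col 1: L + P ≡ F (mod 10)] from column 1 (L=7, P=3, carry-in 0, digits 1,3,7 already taken and all letters distinct): F must equal 0, so F=0.
Step 5. [col 2: T + V ≡ F (mod 10)] column 2 reads T+V+carry(1)=F with T=1, F=0; with digits 0,1,3,7 already taken and all letters distinct, the only value for V is 8. So V=8.
Step 6. [col 4: K + T ≡ N (mod 10)] column 4 (K + T ≡ N (mod 10), carry-in 0) doesn't pin K yet; pick K=4 and continue ⇒ K=4.
Step 7. [col 4: K + T ≡ N (mod 10)] in column 4 we have K+T≡N with carry-in 0; given K=4, T=1 and digits 0,1,3,4,7,8 already taken and all letters distinct, that pins N to 5 ⇒ N=5.
Step 8. [col 5: I + K ≡ P (mod 10)] in column 5 we have I+K≡P with carry-in 0; given K=4, P=3 and digits 0,1,3,4,5,7,8 already taken and all letters distinct, that pins I to 9 ⇒ I=9.
Step 9. [col 6: H + V ≡ T (mod 10)] in column 6 we have H+V≡T with carry-in 1; given V=8, T=1 and digits 0,1,3,4,5,7,8,9 already taken and all letters distinct, that pins H to 2, so H=2.

Answer: F=0, H=2, I=9, K=4, L=7, N=5, P=3, T=1, V=8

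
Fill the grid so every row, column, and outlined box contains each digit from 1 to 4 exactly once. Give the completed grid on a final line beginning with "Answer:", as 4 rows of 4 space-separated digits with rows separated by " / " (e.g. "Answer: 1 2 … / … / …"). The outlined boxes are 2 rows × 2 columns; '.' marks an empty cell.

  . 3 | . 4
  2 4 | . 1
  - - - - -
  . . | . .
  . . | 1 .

Step 1. [r3c3∈{2,3,4}] col 3 places 4 nowhere but r3c3, so r3c3=4.
Step 2. [r3c2∈{1,2}] r3c2 is the only open cell in col 2 admitting 1, so r3c2=1.
Step 3. [r3c1∈{3}] nothing but 3 survives at r3c1, so r3c1=3.
Step 4. [r4c4∈{2,3}] r4c4 is the only open cell in row 4 admitting 3 ⇒ r4c4=3.
Step 5. [r2c3∈{3}] r2c3 has the single candidate 3. So r2c3=3.
Step 6. [r3c4∈{2}] r3c4 has the single candidate 2, so r3c4=2.
Step 7. [r1c1∈{1}] nothing but 1 survives at r1c1 ⇒ r1c1=1.
Step 8. [r4c1∈{4}] r4c1 is down to just 4. So r4c1=4.
Step 9. [r4c2∈{2}] only 2 remains possible at r4c2 ⇒ r4c2=2.
Step 10. [r1c3∈{2}] r1c3's peers cover all but 2. So r1c3=2.

Answer: 1 3 2 4 / 2 4 3 1 / 3 1 4 2 / 4 2 1 3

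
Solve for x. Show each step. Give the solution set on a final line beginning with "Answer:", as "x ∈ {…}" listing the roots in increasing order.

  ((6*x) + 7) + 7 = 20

Step 1. [((6*x) + 7) + 7 = 20] 7 comes off first (subtract 7) ⇒ sub: (6*x) + 7 = 13.
Step 2. [(6*x) + 7 = 13] subtract 7: x sits inside (… + 7) ⇒ sub: 6*x = 6.
Step 3. [6*x = 6] leading coefficient 6: divide by 6, so div: x = 1.

Answer: x ∈ {1}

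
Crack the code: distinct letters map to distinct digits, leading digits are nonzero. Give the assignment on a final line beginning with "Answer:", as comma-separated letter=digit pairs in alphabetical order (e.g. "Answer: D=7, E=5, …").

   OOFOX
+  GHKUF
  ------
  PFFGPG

Step 1. [col 1: X + F ≡ G (mod 10)] several values work for G in column 1 (X + F ≡ G (mod 10), carry-in 0); try G=7 ⇒ G=7.
Step 2. [P] P is the leading digit of a 6-digit sum of two 5-digit numbers; the final carry is exactly 1. So P=1.
Step 3. [col 1: X + F ≡ G (mod 10)] no forcing yet in column 1 (carry-in 0); F=4 is free and consistent — try it ⇒ F=4.
Step 4. [col 1: X + F ≡ G (mod 10)] column 1: given F=4, G=7, carry-in 0, and digits 1,4,7 already taken and all letters distinct, X+F≡G (mod 10) forces X=3. So X=3.
Step 5. [col 2: O + U ≡ P (mod 10)] column 2 (O + U ≡ P (mod 10), carry-in 0) doesn't pin O yet; pick O=6 and continue, so O=6.
Step 6. [col 2: O + U ≡ P (mod 10)] column 2: given O=6, P=1, carry-in 0, and digits 1,3,4,6,7 already taken and all letters distinct, O+U≡P (mod 10) forces U=5. So U=5.
Step 7. [col 3: F + K ≡ G (mod 10)] column 3 reads F+K+carry(1)=G with F=4, G=7; with digits 1,3,4,5,6,7 already taken and all letters distinct, the only value for K is 2. So K=2.
Step 8. [col 4: O + H ≡ F (mod 10)] from column 4 (O=6, F=4, carry-in 0, digits 1,2,3,4,5,6,7 already taken and all letters distinct): H must equal 8. So H=8.

Answer: F=4, G=7, H=8, K=2, O=6, P=1, U=5, X=3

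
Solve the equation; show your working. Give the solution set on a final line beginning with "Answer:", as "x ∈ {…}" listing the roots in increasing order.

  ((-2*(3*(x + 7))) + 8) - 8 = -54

Step 1. [((-2*(3*(x + 7))) + 8) - 8 = -54] peel the -8: add 8 from each side ⇒ sub: (-2*(3*(x + 7))) + 8 = -46.
Step 2. [(-2*(3*(x + 7))) + 8 = -46] 8 comes off first (subtract 8). So sub: -2*(3*(x + 7)) = -54.
Step 3. [-2*(3*(x + 7)) = -54] divide by the outer -2 ⇒ div: 3*(x + 7) = 27.
Step 4. [3*(x + 7) = 27] divide by the outer 3 ⇒ div: x + 7 = 9.
Step 5. [x + 7 = 9] +7 is outermost — subtract 7 both sides. So sub: x = 2.

Answer: x ∈ {2}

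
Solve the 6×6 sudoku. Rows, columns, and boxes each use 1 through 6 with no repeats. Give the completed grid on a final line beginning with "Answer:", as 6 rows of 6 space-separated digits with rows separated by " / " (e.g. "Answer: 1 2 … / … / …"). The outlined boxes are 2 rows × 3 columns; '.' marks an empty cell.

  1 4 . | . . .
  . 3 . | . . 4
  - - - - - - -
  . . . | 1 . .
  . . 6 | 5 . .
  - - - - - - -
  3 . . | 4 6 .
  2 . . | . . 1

Step 1. [r3c3∈{2,3,4,5}] in col 3, 3 fits only at r3c3, so r3c3=3.
Step 2. [r5c6∈{2,5}] in row 5, 2 fits only at r5c6 ⇒ r5c6=2.
Step 3. [r6c5∈{3,5}] in box 6, 5 fits only at r6c5, so r6c5=5.
Step 4. [r1c6∈{3,5,6}] across col 6, 5 lands solely at r1c6, so r1c6=5.
Step 5. [r1c4∈{2,3,6}] across row 1, 6 lands solely at r1c4 ⇒ r1c4=6.
Step 6. [r2c4∈{2}] r2c4 has the single candidate 2, so r2c4=2.
Step 7. [r5c3∈{1,5}] in col 3, 1 fits only at r5c3 ⇒ r5c3=1.
Step 8. [r4c1∈{4}] r4c1 has the single candidate 4 ⇒ r4c1=4.
Step 9. [r3c1∈{5}] nothing but 5 survives at r3c1. So r3c1=5.
Step 10. [r3c2∈{2}] nothing but 2 survives at r3c2, so r3c2=2.
Step 11. [r1c5∈{3}] only 3 remains possible at r1c5, so r1c5=3.
Step 12. [r4c6∈{3}] r4c6 is down to just 3. So r4c6=3.
Step 13. [r5c2∈{5}] r5c2's peers cover all but 5, so r5c2=5.
Step 14. [r1c3∈{2}] r1c3 has the single candidate 2. So r1c3=2.
Step 15. [r6c2∈{6}] nothing but 6 survives at r6c2. So r6c2=6.
Step 16. [r4c2∈{1}] r4c2 is down to just 1. So r4c2=1.
Step 17. [r2c3∈{5}] nothing but 5 survives at r2c3. So r2c3=5.
Step 18. [r4c5∈{2}] r4c5 is down to just 2, so r4c5=2.
Step 19. [r3c5∈{4}] nothing but 4 survives at r3c5. So r3c5=4.
Step 20. [r3c6∈{6}] only 6 remains possible at r3c6, so r3c6=6.
Step 21. [r2c1∈{6}] only 6 remains possible at r2c1 ⇒ r2c1=6.
Step 22. [r2c5∈{1}] nothing but 1 survives at r2c5 ⇒ r2c5=1.
Step 23. [r6c3∈{4}] r6c3 has the single candidate 4. So r6c3=4.
Step 24. [r6c4∈{3}] r6c4 is down to just 3. So r6c4=3.

Answer: 1 4 2 6 3 5 / 6 3 5 2 1 4 / 5 2 3 1 4 6 / 4 1 6 5 2 3 / 3 5 1 4 6 2 / 2 6 4 3 5 1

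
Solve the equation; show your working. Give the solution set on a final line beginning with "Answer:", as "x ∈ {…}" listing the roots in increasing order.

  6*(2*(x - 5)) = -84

Step 1. [6*(2*(x - 5)) = -84] 6 out front; divide by 6. So div: 2*(x - 5) = -14.
Step 2. [2*(x - 5) = -14] 2·(inner) — divide through by 2, so div: x - 5 = -7.
Step 3. [x - 5 = -7] -5 is outermost — add 5 both sides ⇒ sub: x = -2.

Answer: x ∈ {-2}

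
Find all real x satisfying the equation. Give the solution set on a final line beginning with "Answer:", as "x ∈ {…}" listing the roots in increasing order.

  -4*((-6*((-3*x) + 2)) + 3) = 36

Step 1. [-4*((-6*((-3*x) + 2)) + 3) = 36] divide by the outer -4 ⇒ div: (-6*((-3*x) + 2)) + 3 = -9.
Step 2. [(-6*((-3*x) + 2)) + 3 = -9] the outer +3 inverts by subtracting 3, so sub: -6*((-3*x) + 2) = -12.
Step 3. [-6*((-3*x) + 2) = -12] leading coefficient -6: divide by -6, so div: (-3*x) + 2 = 2.
Step 4. [(-3*x) + 2 = 2] subtract 2: x sits inside (… + 2) ⇒ sub: -3*x = 0.
Step 5. [-3*x = 0] divide by the outer -3, so div: x = 0.

Answer: x ∈ {0}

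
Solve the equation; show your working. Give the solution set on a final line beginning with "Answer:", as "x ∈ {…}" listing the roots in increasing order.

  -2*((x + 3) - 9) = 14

Step 1. [-2*((x + 3) - 9) = 14] divide by the outer -2. So div: (x + 3) - 9 = -7.
Step 2. [(x + 3) - 9 = -7] peel the -9: add 9 from each side, so sub: x + 3 = 2.
Step 3. [x + 3 = 2] 3 comes off first (subtract 3), so sub: x = -1.

Answer: x ∈ {-1}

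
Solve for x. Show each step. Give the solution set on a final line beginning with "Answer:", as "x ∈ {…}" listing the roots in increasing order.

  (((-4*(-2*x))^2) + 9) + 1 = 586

Step 1. [(((-4*(-2*x))^2) + 9) + 1 = 586] peel the +1: subtract 1 from each side, so sub: ((-4*(-2*x))^2) + 9 = 585.
Step 2. [((-4*(-2*x))^2) + 9 = 585] the outer +9 inverts by subtracting 9, so sub: (-4*(-2*x))^2 = 576.
Step 3. [(-4*(-2*x))^2 = 576] √ both sides: 576 ≥ 0 gives two branches. So sqrt: -4*(-2*x) = 24 or -24.
Step 4. [-4*(-2*x) = 24 or -24] leading coefficient -4: divide by -4. So div: -2*x = -6 or 6.
Step 5. [-2*x = -6 or 6] divide by the outer -2, so div: x = 3 or -3.

Answer: x ∈ {-3, 3}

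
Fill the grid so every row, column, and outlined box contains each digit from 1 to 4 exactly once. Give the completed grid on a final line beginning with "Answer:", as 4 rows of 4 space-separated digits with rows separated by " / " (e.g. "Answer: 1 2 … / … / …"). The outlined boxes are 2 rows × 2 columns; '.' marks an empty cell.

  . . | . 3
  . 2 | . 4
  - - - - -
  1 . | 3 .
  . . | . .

Step 1. [r4c3∈{1,2,4}] across col 3, 4 lands solely at r4c3. So r4c3=4.
Step 2. [r1c2∈{1,4}] 1 has one home in col 2: r1c2 ⇒ r1c2=1.
Step 3. [r4c1∈{2,3}] in col 1, 2 fits only at r4c1. So r4c1=2.
Step 4. [r3c2∈{4}] only 4 remains possible at r3c2. So r3c2=4.
Step 5. [r3c4∈{2}] nothing but 2 survives at r3c4. So r3c4=2.
Step 6. [r1c1∈{4}] r1c1 is down to just 4, so r1c1=4.
Step 7. [r2c3∈{1}] r2c3's peers cover all but 1. So r2c3=1.
Step 8. [r1c3∈{2}] r1c3 is down to just 2, so r1c3=2.
Step 9. [r4c4∈{1}] r4c4's peers cover all but 1, so r4c4=1.
Step 10. [r4c2∈{3}] nothing but 3 survives at r4c2. So r4c2=3.
Step 11. [r2c1∈{3}] r2c1 has the single candidate 3 ⇒ r2c1=3.

Answer: 4 1 2 3 / 3 2 1 4 / 1 4 3 2 / 2 3 4 1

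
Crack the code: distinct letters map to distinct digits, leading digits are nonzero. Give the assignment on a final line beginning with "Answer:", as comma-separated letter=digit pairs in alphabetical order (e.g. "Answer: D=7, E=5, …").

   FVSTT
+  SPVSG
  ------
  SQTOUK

Step 1. [col 1: T + G ≡ K (mod 10)] several values work for G in column 1 (T + G ≡ K (mod 10), carry-in 0); try G=7, so G=7.
Step 2. [col 1: T + G ≡ K (mod 10)] column 1 (T + G ≡ K (mod 10), carry-in 0) doesn't pin T yet; pick T=6 and continue. So T=6.
Step 3. [S] the sum has 6 digits but both addends have 5; that extra leading digit S is the final carry, namely 1 ⇒ S=1.
Step 4. [col 1: T + G ≡ K (mod 10)] from column 1 (T=6, G=7, carry-in 0, digits 1,6,7 already taken and all letters distinct): K must equal 3. So K=3.
Step 5. [col 2: T + S ≡ U (mod 10)] from column 2 (T=6, S=1, carry-in 1, digits 1,3,6,7 already taken and all letters distinct): U must equal 8, so U=8.
Step 6. [col 3: S + V ≡ O (mod 10)] no forcing yet in column 3 (carry-in 0); V=4 is free and consistent — try it. So V=4.
Step 7. [col 3: S + V ≡ O (mod 10)] from column 3 (S=1, V=4, carry-in 0, digits 1,3,4,6,7,8 already taken and all letters distinct): O must equal 5, so O=5.
Step 8. [col 4: V + P ≡ T (mod 10)] in column 4 we have V+P≡T with carry-in 0; given V=4, T=6 and digits 1,3,4,5,6,7,8 already taken and all letters distinct, that pins P to 2. So P=2.
Step 9. [col 5: F + S ≡ Q (mod 10)] in column 5 we have F+S≡Q with carry-in 0; given S=1 and digits 1,2,3,4,5,6,7,8 already taken and all letters distinct, that pins F to 9. So F=9.
Step 10. [col 5: F + S ≡ Q (mod 10)] column 5 reads F+S+carry(0)=Q with F=9, S=1; with digits 1,2,3,4,5,6,7,8,9 already taken and all letters distinct, the only value for Q is 0, so Q=0.

Answer: F=9, G=7, K=3, O=5, P=2, Q=0, S=1, T=6, U=8, V=4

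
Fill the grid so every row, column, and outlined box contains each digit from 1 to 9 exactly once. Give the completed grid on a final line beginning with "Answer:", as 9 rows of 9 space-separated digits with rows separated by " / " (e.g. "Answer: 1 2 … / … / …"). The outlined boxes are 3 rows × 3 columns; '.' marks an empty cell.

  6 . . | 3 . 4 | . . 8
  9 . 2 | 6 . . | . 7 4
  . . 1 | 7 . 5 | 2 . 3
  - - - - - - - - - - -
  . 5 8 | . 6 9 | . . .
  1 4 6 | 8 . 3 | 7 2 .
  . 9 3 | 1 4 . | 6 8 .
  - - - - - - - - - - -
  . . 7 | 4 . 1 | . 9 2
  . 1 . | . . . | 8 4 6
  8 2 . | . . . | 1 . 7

Step 1. [r8c5∈{2,3,5,7,9}] r8c5 is the only open cell in col 5 admitting 7. So r8c5=7.
Step 2. [r7c5∈{3,5,8}] across row 7, 8 lands solely at r7c5, so r7c5=8.
Step 3. [r1c3∈{5}] only 5 remains possible at r1c3. So r1c3=5.
Step 4. [r9c8∈{3,5}] across col 8, 5 lands solely at r9c8. So r9c8=5.
Step 5. [r4c4∈{2}] r4c4 has the single candidate 2, so r4c4=2.
Step 6. [r7c7∈{3}] r7c7 has the single candidate 3. So r7c7=3.
Step 7. [r9c4∈{9}] r9c4's peers cover all but 9 ⇒ r9c4=9.
Step 8. [r1c8∈{1}] nothing but 1 survives at r1c8, so r1c8=1.
Step 9. [r2c2∈{3,8}] 3 has one home in row 2: r2c2 ⇒ r2c2=3.
Step 10. [r7c1∈{5}] nothing but 5 survives at r7c1. So r7c1=5.
Step 11. [r1c7∈{9}] r1c7 is down to just 9 ⇒ r1c7=9.
Step 12. [r4c1∈{7}] r4c1 is down to just 7, so r4c1=7.
Step 13. [r5c9∈{5,9}] row 5 places 9 nowhere but r5c9 ⇒ r5c9=9.
Step 14. [r6c9∈{5}] r6c9 is down to just 5 ⇒ r6c9=5.
Step 15. [r3c5∈{9}] nothing but 9 survives at r3c5 ⇒ r3c5=9.
Step 16. [r3c8∈{6}] only 6 remains possible at r3c8 ⇒ r3c8=6.
Step 17. [r6c6∈{7}] only 7 remains possible at r6c6. So r6c6=7.
Step 18. [r8c6∈{2}] r8c6 is down to just 2. So r8c6=2.
Step 19. [r4c7∈{4}] nothing but 4 survives at r4c7 ⇒ r4c7=4.
Step 20. [r2c5∈{1}] nothing but 1 survives at r2c5, so r2c5=1.
Step 21. [r8c1∈{3}] r8c1's peers cover all but 3. So r8c1=3.
Step 22. [r9c6∈{6}] only 6 remains possible at r9c6. So r9c6=6.
Step 23. [r9c3∈{4}] only 4 remains possible at r9c3, so r9c3=4.
Step 24. [r9c5∈{3}] r9c5 is down to just 3, so r9c5=3.
Step 25. [r6c1∈{2}] nothing but 2 survives at r6c1, so r6c1=2.
Step 26. [r3c2∈{8}] nothing but 8 survives at r3c2. So r3c2=8.
Step 27. [r3c1∈{4}] r3c1 is down to just 4, so r3c1=4.
Step 28. [r8c3∈{9}] r8c3 has the single candidate 9. So r8c3=9.
Step 29. [r2c7∈{5}] r2c7 is down to just 5. So r2c7=5.
Step 30. [r5c5∈{5}] nothing but 5 survives at r5c5, so r5c5=5.
Step 31. [r4c9∈{1}] only 1 remains possible at r4c9, so r4c9=1.
Step 32. [r2c6∈{8}] only 8 remains possible at r2c6 ⇒ r2c6=8.
Step 33. [r4c8∈{3}] r4c8 is down to just 3, so r4c8=3.
Step 34. [r1c2∈{7}] r1c2 is down to just 7, so r1c2=7.
Step 35. [r1c5∈{2}] r1c5 has the single candidate 2. So r1c5=2.
Step 36. [r8c4∈{5}] only 5 remains possible at r8c4 ⇒ r8c4=5.
Step 37. [r7c2∈{6}] nothing but 6 survives at r7c2, so r7c2=6.

Answer: 6 7 5 3 2 4 9 1 8 / 9 3 2 6 1 8 5 7 4 / 4 8 1 7 9 5 2 6 3 / 7 5 8 2 6 9 4 3 1 / 1 4 6 8 5 3 7 2 9 / 2 9 3 1 4 7 6 8 5 / 5 6 7 4 8 1 3 9 2 / 3 1 9 5 7 2 8 4 6 / 8 2 4 9 3 6 1 5 7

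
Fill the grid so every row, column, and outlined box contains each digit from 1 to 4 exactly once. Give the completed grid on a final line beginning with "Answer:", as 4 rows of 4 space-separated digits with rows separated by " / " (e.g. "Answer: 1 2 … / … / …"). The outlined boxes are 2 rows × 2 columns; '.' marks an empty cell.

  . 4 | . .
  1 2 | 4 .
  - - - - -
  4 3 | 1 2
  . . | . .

Step 1. [r2c4∈{3}] r2c4 has the single candidate 3. So r2c4=3.
Step 2. [r4c3∈{3}] only 3 remains possible at r4c3 ⇒ r4c3=3.
Step 3. [r1c4∈{1}] only 1 remains possible at r1c4, so r1c4=1.
Step 4. [r4c1∈{2}] r4c1's peers cover all but 2. So r4c1=2.
Step 5. [r1c1∈{3}] only 3 remains possible at r1c1. So r1c1=3.
Step 6. [r4c2∈{1}] r4c2 has the single candidate 1. So r4c2=1.
Step 7. [r4c4∈{4}] r4c4 is down to just 4, so r4c4=4.
Step 8. [r1c3∈{2}] r1c3 is down to just 2 ⇒ r1c3=2.

Answer: 3 4 2 1 / 1 2 4 3 / 4 3 1 2 / 2 1 3 4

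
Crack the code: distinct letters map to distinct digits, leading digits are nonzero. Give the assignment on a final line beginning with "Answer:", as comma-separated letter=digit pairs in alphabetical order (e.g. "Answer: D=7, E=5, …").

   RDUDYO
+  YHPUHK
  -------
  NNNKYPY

Step 1. [col 1: O + K ≡ Y (mod 10)] several values work for K in column 1 (O + K ≡ Y (mod 10), carry-in 0); try K=7, so K=7.
Step 2. [N] N is the leading digit of a 7-digit sum of two 6-digit numbers; the final carry is exactly 1, so N=1.
Step 3. [col 1: O + K ≡ Y (mod 10)] column 1 (O + K ≡ Y (mod 10), carry-in 0) doesn't pin O yet; pick O=9 and continue. So O=9.
Step 4. [col 1: O + K ≡ Y (mod 10)] from column 1 (O=9, K=7, carry-in 0, digits 1,7,9 already taken and all letters distinct): Y must equal 6, so Y=6.
Step 5. [col 2: Y + H ≡ P (mod 10)] column 2 (Y + H ≡ P (mod 10), carry-in 1) doesn't pin P yet; pick P=5 and continue ⇒ P=5.
Step 6. [col 2: Y + H ≡ P (mod 10)] in column 2 we have Y+H≡P with carry-in 1; given Y=6, P=5 and digits 1,5,6,7,9 already taken and all letters distinct, that pins H to 8, so H=8.
Step 7. [col 3: D + U ≡ Y (mod 10)] column 3 (D + U ≡ Y (mod 10), carry-in 1) doesn't pin U yet; pick U=2 and continue ⇒ U=2.
Step 8. [col 3: D + U ≡ Y (mod 10)] column 3: given U=2, Y=6, carry-in 1, and digits 1,2,5,6,7,8,9 already taken and all letters distinct, D+U≡Y (mod 10) forces D=3. So D=3.
Step 9. [col 6: R + Y ≡ N (mod 10)] column 6: given Y=6, N=1, carry-in 1, and digits 1,2,3,5,6,7,8,9 already taken and all letters distinct, R+Y≡N (mod 10) forces R=4. So R=4.

Answer: D=3, H=8, K=7, N=1, O=9, P=5, R=4, U=2, Y=6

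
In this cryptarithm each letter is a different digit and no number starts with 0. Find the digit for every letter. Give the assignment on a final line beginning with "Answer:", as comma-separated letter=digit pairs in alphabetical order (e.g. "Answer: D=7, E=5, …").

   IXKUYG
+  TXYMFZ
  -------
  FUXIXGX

Step 1. [col 1: G + Z ≡ X (mod 10)] column 1 (G + Z ≡ X (mod 10), carry-in 0) doesn't pin X yet; pick X=0 and continue ⇒ X=0.
Step 2. [F] the sum has 7 digits but both addends have 6; that extra leading digit F is the final carry, namely 1 ⇒ F=1.
Step 3. [col 1: G + Z ≡ X (mod 10)] several values work for G in column 1 (G + Z ≡ X (mod 10), carry-in 0); try G=4, so G=4.
Step 4. [col 1: G + Z ≡ X (mod 10)] column 1 reads G+Z+carry(0)=X with G=4, X=0; with digits 0,1,4 already taken and all letters distinct, the only value for Z is 6, so Z=6.
Step 5. [col 2: Y + F ≡ G (mod 10)] from column 2 (F=1, G=4, carry-in 1, digits 0,1,4,6 already taken and all letters distinct): Y must equal 2 ⇒ Y=2.
Step 6. [col 3: U + M ≡ X (mod 10)] no forcing yet in column 3 (carry-in 0); M=3 is free and consistent — try it. So M=3.
Step 7. [col 3: U + M ≡ X (mod 10)] from column 3 (M=3, X=0, carry-in 0, digits 0,1,2,3,4,6 already taken and all letters distinct): U must equal 7, so U=7.
Step 8. [col 4: K + Y ≡ I (mod 10)] in column 4 we have K+Y≡I with carry-in 1; given Y=2 and digits 0,1,2,3,4,6,7 already taken and all letters distinct, that pins I to 8 ⇒ I=8.
Step 9. [col 4: K + Y ≡ I (mod 10)] column 4 reads K+Y+carry(1)=I with Y=2, I=8; with digits 0,1,2,3,4,6,7,8 already taken and all letters distinct, the only value for K is 5. So K=5.
Step 10. [col 6: I + T ≡ U (mod 10)] from column 6 (I=8, U=7, carry-in 0, digits 0,1,2,3,4,5,6,7,8 already taken and all letters distinct): T must equal 9 ⇒ T=9.

Answer: F=1, G=4, I=8, K=5, M=3, T=9, U=7, X=0, Y=2, Z=6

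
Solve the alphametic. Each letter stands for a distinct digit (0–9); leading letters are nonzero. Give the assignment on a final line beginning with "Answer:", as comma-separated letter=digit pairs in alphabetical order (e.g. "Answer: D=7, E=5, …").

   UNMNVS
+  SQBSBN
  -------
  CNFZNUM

Step 1. [col 1: S + N ≡ M (mod 10)] column 1 (S + N ≡ M (mod 10), carry-in 0) doesn't pin M yet; pick M=3 and continue ⇒ M=3.
Step 2. [C] C is the leading digit of a 7-digit sum of two 6-digit numbers; the final carry is exactly 1. So C=1.
Step 3. [col 1: S + N ≡ M (mod 10)] column 1 (S + N ≡ M (mod 10), carry-in 0) doesn't pin N yet; pick N=4 and continue ⇒ N=4.
Step 4. [col 1: S + N ≡ M (mod 10)] column 1 reads S+N+carry(0)=M with N=4, M=3; with digits 1,3,4 already taken and all letters distinct, the only value for S is 9, so S=9.
Step 5. [col 2: V + B ≡ U (mod 10)] no forcing yet in column 2 (carry-in 1); V=8 is free and consistent — try it. So V=8.
Step 6. [col 2: V + B ≡ U (mod 10)] B=6 is one option consistent with column 2 (V + B ≡ U (mod 10), carry-in 1) — take it, so B=6.
Step 7. [col 2: V + B ≡ U (mod 10)] from column 2 (V=8, B=6, carry-in 1, digits 1,3,4,6,8,9 already taken and all letters distinct): U must equal 5 ⇒ U=5.
Step 8. [col 4: M + B ≡ Z (mod 10)] from column 4 (M=3, B=6, carry-in 1, digits 1,3,4,5,6,8,9 already taken and all letters distinct): Z must equal 0 ⇒ Z=0.
Step 9. [col 5: N + Q ≡ F (mod 10)] column 5 (N + Q ≡ F (mod 10), carry-in 1) doesn't pin F yet; pick F=7 and continue ⇒ F=7.
Step 10. [col 5: N + Q ≡ F (mod 10)] column 5 reads N+Q+carry(1)=F with N=4, F=7; with digits 0,1,3,4,5,6,7,8,9 already taken and all letters distinct, the only value for Q is 2, so Q=2.

Answer: B=6, C=1, F=7, M=3, N=4, Q=2, S=9, U=5, V=8, Z=0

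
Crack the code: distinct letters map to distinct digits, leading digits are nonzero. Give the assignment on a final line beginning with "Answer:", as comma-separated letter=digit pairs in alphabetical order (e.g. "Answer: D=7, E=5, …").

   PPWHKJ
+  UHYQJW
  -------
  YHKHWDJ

Step 1. [Y] Y is the leading digit of a 7-digit sum of two 6-digit numbers; the final carry is exactly 1, so Y=1.
Step 2. [col 1: J + W ≡ J (mod 10)] from column 1 (nothing yet, carry-in 0, digits 1 already taken and all letters distinct): W must equal 0. So W=0.
Step 3. [col 1: J + W ≡ J (mod 10)] column 1 (J + W ≡ J (mod 10), carry-in 0) doesn't pin J yet; pick J=9 and continue ⇒ J=9.
Step 4. [col 2: K + J ≡ D (mod 10)] column 2 (K + J ≡ D (mod 10), carry-in 0) doesn't pin D yet; pick D=5 and continue. So D=5.
Step 5. [col 2: K + J ≡ D (mod 10)] in column 2 we have K+J≡D with carry-in 0; given J=9, D=5 and digits 0,1,5,9 already taken and all letters distinct, that pins K to 6. So K=6.
Step 6. [col 3: H + Q ≡ W (mod 10)] several values work for Q in column 3 (H + Q ≡ W (mod 10), carry-in 1); try Q=7 ⇒ Q=7.
Step 7. [col 3: H + Q ≡ W (mod 10)] in column 3 we have H+Q≡W with carry-in 1; given Q=7, W=0 and digits 0,1,5,6,7,9 already taken and all letters distinct, that pins H to 2 ⇒ H=2.
Step 8. [col 5: P + H ≡ K (mod 10)] column 5 reads P+H+carry(0)=K with H=2, K=6; with digits 0,1,2,5,6,7,9 already taken and all letters distinct, the only value for P is 4, so P=4.
Step 9. [col 6: P + U ≡ H (mod 10)] from column 6 (P=4, H=2, carry-in 0, digits 0,1,2,4,5,6,7,9 already taken and all letters distinct): U must equal 8, so U=8.

Answer: D=5, H=2, J=9, K=6, P=4, Q=7, U=8, W=0, Y=1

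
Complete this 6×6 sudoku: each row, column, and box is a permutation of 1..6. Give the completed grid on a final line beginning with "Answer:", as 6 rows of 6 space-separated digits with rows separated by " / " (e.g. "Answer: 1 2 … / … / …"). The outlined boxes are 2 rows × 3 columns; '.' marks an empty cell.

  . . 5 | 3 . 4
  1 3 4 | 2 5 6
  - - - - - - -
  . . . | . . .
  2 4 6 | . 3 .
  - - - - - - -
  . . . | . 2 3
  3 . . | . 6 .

Step 1. [r5c3∈{1}] r5c3 is down to just 1, so r5c3=1.
Step 2. [r3c1∈{5}] nothing but 5 survives at r3c1. So r3c1=5.
Step 3. [r6c4∈{1,4,5}] 4 has one home in row 6: r6c4. So r6c4=4.
Step 4. [r5c4∈{5}] r5c4 is down to just 5, so r5c4=5.
Step 5. [r4c4∈{1}] only 1 remains possible at r4c4. So r4c4=1.
Step 6. [r1c2∈{2,6}] r1c2 is the only open cell in row 1 admitting 2. So r1c2=2.
Step 7. [r1c1∈{6}] only 6 remains possible at r1c1. So r1c1=6.
Step 8. [r3c3∈{3}] r3c3's peers cover all but 3, so r3c3=3.
Step 9. [r3c6∈{2}] r3c6 has the single candidate 2 ⇒ r3c6=2.
Step 10. [r4c6∈{5}] r4c6 is down to just 5, so r4c6=5.
Step 11. [r6c3∈{2}] only 2 remains possible at r6c3, so r6c3=2.
Step 12. [r3c4∈{6}] only 6 remains possible at r3c4. So r3c4=6.
Step 13. [r3c2∈{1}] nothing but 1 survives at r3c2. So r3c2=1.
Step 14. [r3c5∈{4}] nothing but 4 survives at r3c5. So r3c5=4.
Step 15. [r6c2∈{5}] r6c2 has the single candidate 5 ⇒ r6c2=5.
Step 16. [r6c6∈{1}] only 1 remains possible at r6c6, so r6c6=1.
Step 17. [r5c1∈{4}] r5c1's peers cover all but 4, so r5c1=4.
Step 18. [r5c2∈{6}] r5c2's peers cover all but 6, so r5c2=6.
Step 19. [r1c5∈{1}] nothing but 1 survives at r1c5. So r1c5=1.

Answer: 6 2 5 3 1 4 / 1 3 4 2 5 6 / 5 1 3 6 4 2 / 2 4 6 1 3 5 / 4 6 1 5 2 3 / 3 5 2 4 6 1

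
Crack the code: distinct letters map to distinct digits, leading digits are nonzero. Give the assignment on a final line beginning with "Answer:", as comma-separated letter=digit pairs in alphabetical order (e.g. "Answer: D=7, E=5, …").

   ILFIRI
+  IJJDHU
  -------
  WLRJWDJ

Step 1. [W] adding two 6-digit numbers gives at most 6+1 digits, and here it does — W is that final carry and must be 1 ⇒ W=1.
Step 2. [col 1: I + U ≡ J (mod 10)] no forcing yet in column 1 (carry-in 0); J=4 is free and consistent — try it. So J=4.
Step 3. [col 1: I + U ≡ J (mod 10)] no forcing yet in column 1 (carry-in 0); I=8 is free and consistent — try it. So I=8.
Step 4. [col 1: I + U ≡ J (mod 10)] from column 1 (I=8, J=4, carry-in 0, digits 1,4,8 already taken and all letters distinct): U must equal 6. So U=6.
Step 5. [col 2: R + H ≡ D (mod 10)] D=3 is one option consistent with column 2 (R + H ≡ D (mod 10), carry-in 1) — take it, so D=3.
Step 6. [col 2: R + H ≡ D (mod 10)] no forcing yet in column 2 (carry-in 1); H=0 is free and consistent — try it, so H=0.
Step 7. [col 2: R + H ≡ D (mod 10)] in column 2 we have R+H≡D with carry-in 1; given H=0, D=3 and digits 0,1,3,4,6,8 already taken and all letters distinct, that pins R to 2 ⇒ R=2.
Step 8. [col 4: F + J ≡ J (mod 10)] column 4 reads F+J+carry(1)=J with J=4; with digits 0,1,2,3,4,6,8 already taken and all letters distinct, the only value for F is 9, so F=9.
Step 9. [col 5: L + J ≡ R (mod 10)] in column 5 we have L+J≡R with carry-in 1; given J=4, R=2 and digits 0,1,2,3,4,6,8,9 already taken and all letters distinct, that pins L to 7. So L=7.

Answer: D=3, F=9, H=0, I=8, J=4, L=7, R=2, U=6, W=1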